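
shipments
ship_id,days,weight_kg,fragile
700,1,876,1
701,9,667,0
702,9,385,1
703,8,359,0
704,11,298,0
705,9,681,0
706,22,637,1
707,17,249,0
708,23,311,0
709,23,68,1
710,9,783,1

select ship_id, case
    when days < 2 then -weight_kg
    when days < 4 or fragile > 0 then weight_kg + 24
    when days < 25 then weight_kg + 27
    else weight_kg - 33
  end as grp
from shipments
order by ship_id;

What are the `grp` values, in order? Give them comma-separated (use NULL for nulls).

ship_id=700: days < 2 → -876
ship_id=701: days < 25 → 694
ship_id=702: days < 4 or fragile > 0 → 409
ship_id=703: days < 25 → 386
ship_id=704: days < 25 → 325
ship_id=705: days < 25 → 708
ship_id=706: days < 4 or fragile > 0 → 661
ship_id=707: days < 25 → 276
ship_id=708: days < 25 → 338
ship_id=709: days < 4 or fragile > 0 → 92
ship_id=710: days < 4 or fragile > 0 → 807

-876, 694, 409, 386, 325, 708, 661, 276, 338, 92, 807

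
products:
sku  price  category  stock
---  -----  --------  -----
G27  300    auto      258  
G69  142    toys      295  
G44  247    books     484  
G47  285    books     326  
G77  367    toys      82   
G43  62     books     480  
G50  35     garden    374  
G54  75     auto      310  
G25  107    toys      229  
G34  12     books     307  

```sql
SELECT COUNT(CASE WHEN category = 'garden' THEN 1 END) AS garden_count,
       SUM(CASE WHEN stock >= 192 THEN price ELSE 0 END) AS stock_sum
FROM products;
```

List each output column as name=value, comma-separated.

garden_count=1, stock_sum=1265

[garden_count: category = 'garden']
sku=G27: ✗
sku=G69: ✗
sku=G44: ✗
sku=G47: ✗
sku=G77: ✗
sku=G43: ✗
sku=G50: ✓ → 1
sku=G54: ✗
sku=G25: ✗
sku=G34: ✗
garden_count = COUNT(1) = 1
—
[stock_sum: stock >= 192]
sku=G27: ✓ → 300
sku=G69: ✓ → 142
sku=G44: ✓ → 247
sku=G47: ✓ → 285
sku=G77: ✗
sku=G43: ✓ → 62
sku=G50: ✓ → 35
sku=G54: ✓ → 75
sku=G25: ✓ → 107
sku=G34: ✓ → 12
stock_sum = 300 + 142 + 247 + 285 + 62 + 35 + 75 + 107 + 12 = 1265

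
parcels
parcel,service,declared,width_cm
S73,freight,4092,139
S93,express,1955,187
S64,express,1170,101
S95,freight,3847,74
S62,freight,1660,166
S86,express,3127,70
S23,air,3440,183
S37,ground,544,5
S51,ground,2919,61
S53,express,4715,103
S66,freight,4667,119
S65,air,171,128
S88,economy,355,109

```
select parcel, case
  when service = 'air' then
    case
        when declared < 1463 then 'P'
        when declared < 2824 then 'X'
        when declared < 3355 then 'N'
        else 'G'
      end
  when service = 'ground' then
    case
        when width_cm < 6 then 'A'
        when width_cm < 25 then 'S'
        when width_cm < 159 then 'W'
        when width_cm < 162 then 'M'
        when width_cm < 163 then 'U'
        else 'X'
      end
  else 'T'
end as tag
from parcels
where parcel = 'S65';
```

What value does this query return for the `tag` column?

P

parcel = S65: service=air, declared=171, width_cm=128.
service='air' → inner[declared < 1463] → P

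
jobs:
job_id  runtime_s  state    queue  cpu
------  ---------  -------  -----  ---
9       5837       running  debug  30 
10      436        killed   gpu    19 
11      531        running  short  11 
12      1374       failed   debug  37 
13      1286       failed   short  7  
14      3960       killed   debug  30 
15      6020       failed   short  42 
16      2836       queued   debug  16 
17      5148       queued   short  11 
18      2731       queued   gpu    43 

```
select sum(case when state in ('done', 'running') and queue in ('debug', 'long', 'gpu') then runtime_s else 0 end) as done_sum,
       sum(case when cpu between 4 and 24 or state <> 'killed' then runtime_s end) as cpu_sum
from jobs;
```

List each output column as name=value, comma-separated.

[done_sum: state in ('done', 'running') and queue in ('debug', 'long', 'gpu')]
job_id=9: ✓ → 5837
job_id=10: ✗
job_id=11: ✗
job_id=12: ✗
job_id=13: ✗
job_id=14: ✗
job_id=15: ✗
job_id=16: ✗
job_id=17: ✗
job_id=18: ✗
done_sum = 5837
—
[cpu_sum: cpu between 4 and 24 or state <> 'killed']
job_id=9: ✓ → 5837
job_id=10: ✓ → 436
job_id=11: ✓ → 531
job_id=12: ✓ → 1374
job_id=13: ✓ → 1286
job_id=14: ✗
job_id=15: ✓ → 6020
job_id=16: ✓ → 2836
job_id=17: ✓ → 5148
job_id=18: ✓ → 2731
cpu_sum = 5837 + 436 + 531 + 1374 + 1286 + 6020 + 2836 + 5148 + 2731 = 26199

done_sum=5837, cpu_sum=26199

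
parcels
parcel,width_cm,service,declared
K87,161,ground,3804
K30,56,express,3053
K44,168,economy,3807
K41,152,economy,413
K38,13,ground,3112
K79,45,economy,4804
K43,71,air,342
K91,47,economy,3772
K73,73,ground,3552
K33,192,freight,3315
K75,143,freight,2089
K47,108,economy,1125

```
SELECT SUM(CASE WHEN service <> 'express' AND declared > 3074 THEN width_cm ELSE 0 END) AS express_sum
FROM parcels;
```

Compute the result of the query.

parcel=K87: ✓ → 161
parcel=K30: ✗
parcel=K44: ✓ → 168
parcel=K41: ✗
parcel=K38: ✓ → 13
parcel=K79: ✓ → 45
parcel=K43: ✗
parcel=K91: ✓ → 47
parcel=K73: ✓ → 73
parcel=K33: ✓ → 192
parcel=K75: ✗
parcel=K47: ✗
express_sum = 161 + 168 + 13 + 45 + 47 + 73 + 192 = 699

699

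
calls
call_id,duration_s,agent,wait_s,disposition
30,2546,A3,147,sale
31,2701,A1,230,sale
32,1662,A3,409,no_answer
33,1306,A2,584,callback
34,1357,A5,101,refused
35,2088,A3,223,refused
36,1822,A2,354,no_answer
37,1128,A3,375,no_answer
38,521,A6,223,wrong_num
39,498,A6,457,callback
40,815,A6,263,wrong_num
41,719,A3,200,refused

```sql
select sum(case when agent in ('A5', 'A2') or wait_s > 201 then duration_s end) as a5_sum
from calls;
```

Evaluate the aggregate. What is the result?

call_id=30: ✗
call_id=31: ✓ → 2701
call_id=32: ✓ → 1662
call_id=33: ✓ → 1306
call_id=34: ✓ → 1357
call_id=35: ✓ → 2088
call_id=36: ✓ → 1822
call_id=37: ✓ → 1128
call_id=38: ✓ → 521
call_id=39: ✓ → 498
call_id=40: ✓ → 815
call_id=41: ✗
a5_sum = 2701 + 1662 + 1306 + 1357 + 2088 + 1822 + 1128 + 521 + 498 + 815 = 13898

13898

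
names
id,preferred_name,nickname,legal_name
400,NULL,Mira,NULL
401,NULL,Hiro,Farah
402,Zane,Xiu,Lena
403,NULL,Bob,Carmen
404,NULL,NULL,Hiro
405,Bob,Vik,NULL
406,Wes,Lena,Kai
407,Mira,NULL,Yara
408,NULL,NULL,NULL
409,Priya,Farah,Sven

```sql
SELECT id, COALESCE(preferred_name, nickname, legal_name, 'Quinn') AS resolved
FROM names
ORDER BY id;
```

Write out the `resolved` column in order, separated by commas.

Mira, Hiro, Zane, Bob, Hiro, Bob, Wes, Mira, Quinn, Priya

id=400: preferred_name=NULL, nickname=Mira → Mira
id=401: preferred_name=NULL, nickname=Hiro → Hiro
id=402: preferred_name=Zane → Zane
id=403: preferred_name=NULL, nickname=Bob → Bob
id=404: preferred_name=NULL, nickname=NULL, legal_name=Hiro → Hiro
id=405: preferred_name=Bob → Bob
id=406: preferred_name=Wes → Wes
id=407: preferred_name=Mira → Mira
id=408: preferred_name=NULL, nickname=NULL, legal_name=NULL, → literal Quinn → Quinn
id=409: preferred_name=Priya → Priya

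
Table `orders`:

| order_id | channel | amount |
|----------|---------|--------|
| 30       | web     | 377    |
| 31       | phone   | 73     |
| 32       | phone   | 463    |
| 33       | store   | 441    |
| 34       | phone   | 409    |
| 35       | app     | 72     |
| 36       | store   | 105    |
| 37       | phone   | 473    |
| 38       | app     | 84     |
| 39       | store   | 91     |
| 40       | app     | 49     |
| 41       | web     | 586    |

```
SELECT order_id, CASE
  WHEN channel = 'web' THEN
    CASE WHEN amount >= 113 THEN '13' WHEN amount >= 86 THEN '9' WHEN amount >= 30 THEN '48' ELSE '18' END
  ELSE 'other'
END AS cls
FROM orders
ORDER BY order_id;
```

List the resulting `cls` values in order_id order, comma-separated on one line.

13, other, other, other, other, other, other, other, other, other, other, 13

order_id=30: channel='web' → inner[amount >= 113] → 13
order_id=31: channel='phone' → outer ELSE → other
order_id=32: channel='phone' → outer ELSE → other
order_id=33: channel='store' → outer ELSE → other
order_id=34: channel='phone' → outer ELSE → other
order_id=35: channel='app' → outer ELSE → other
order_id=36: channel='store' → outer ELSE → other
order_id=37: channel='phone' → outer ELSE → other
order_id=38: channel='app' → outer ELSE → other
order_id=39: channel='store' → outer ELSE → other
order_id=40: channel='app' → outer ELSE → other
order_id=41: channel='web' → inner[amount >= 113] → 13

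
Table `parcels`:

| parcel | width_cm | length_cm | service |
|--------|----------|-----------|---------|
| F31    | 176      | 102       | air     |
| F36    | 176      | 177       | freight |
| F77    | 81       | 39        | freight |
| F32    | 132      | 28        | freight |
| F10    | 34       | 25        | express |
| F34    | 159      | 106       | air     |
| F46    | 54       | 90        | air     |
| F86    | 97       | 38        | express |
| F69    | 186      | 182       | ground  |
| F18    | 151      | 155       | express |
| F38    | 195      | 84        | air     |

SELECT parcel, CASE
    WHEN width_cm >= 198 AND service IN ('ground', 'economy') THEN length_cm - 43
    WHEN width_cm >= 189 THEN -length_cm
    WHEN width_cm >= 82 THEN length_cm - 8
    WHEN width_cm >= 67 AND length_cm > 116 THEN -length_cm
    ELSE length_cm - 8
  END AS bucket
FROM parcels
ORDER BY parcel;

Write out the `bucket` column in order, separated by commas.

17, 147, 94, 20, 98, 169, -84, 82, 174, 31, 30

parcel=F10: ELSE → 17
parcel=F18: width_cm >= 82 → 147
parcel=F31: width_cm >= 82 → 94
parcel=F32: width_cm >= 82 → 20
parcel=F34: width_cm >= 82 → 98
parcel=F36: width_cm >= 82 → 169
parcel=F38: width_cm >= 189 → -84
parcel=F46: ELSE → 82
parcel=F69: width_cm >= 82 → 174
parcel=F77: ELSE → 31
parcel=F86: width_cm >= 82 → 30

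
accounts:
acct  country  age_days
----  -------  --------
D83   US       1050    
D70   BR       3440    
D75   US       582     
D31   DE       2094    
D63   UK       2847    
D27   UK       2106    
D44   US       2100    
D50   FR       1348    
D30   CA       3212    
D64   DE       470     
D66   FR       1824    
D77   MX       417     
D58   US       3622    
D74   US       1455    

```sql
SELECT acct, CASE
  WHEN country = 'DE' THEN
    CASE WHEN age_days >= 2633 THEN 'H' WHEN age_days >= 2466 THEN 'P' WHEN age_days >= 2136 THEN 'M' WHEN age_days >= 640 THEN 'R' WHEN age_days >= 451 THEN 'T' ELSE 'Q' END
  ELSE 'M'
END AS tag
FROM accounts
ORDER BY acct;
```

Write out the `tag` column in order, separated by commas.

M, M, R, M, M, M, M, T, M, M, M, M, M, M

acct=D27: country='UK' → outer ELSE → M
acct=D30: country='CA' → outer ELSE → M
acct=D31: country='DE' → inner[age_days >= 640] → R
acct=D44: country='US' → outer ELSE → M
acct=D50: country='FR' → outer ELSE → M
acct=D58: country='US' → outer ELSE → M
acct=D63: country='UK' → outer ELSE → M
acct=D64: country='DE' → inner[age_days >= 451] → T
acct=D66: country='FR' → outer ELSE → M
acct=D70: country='BR' → outer ELSE → M
acct=D74: country='US' → outer ELSE → M
acct=D75: country='US' → outer ELSE → M
acct=D77: country='MX' → outer ELSE → M
acct=D83: country='US' → outer ELSE → M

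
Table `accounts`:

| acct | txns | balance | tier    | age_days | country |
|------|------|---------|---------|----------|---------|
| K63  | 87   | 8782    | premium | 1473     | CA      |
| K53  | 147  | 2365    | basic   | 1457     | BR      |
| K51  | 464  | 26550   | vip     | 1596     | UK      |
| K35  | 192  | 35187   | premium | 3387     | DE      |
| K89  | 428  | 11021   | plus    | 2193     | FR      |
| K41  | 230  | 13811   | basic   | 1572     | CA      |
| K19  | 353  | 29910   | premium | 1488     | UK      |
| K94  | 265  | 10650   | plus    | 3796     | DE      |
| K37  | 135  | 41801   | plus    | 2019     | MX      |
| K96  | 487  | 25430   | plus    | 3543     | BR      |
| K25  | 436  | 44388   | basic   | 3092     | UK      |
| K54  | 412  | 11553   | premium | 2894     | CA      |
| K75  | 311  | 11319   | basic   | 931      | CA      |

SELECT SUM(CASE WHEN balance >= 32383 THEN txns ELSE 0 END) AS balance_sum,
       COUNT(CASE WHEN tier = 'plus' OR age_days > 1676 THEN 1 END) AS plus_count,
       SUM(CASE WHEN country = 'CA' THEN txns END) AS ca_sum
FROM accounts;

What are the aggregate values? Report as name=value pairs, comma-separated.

[balance_sum: balance >= 32383]
acct=K63: ✗
acct=K53: ✗
acct=K51: ✗
acct=K35: ✓ → 192
acct=K89: ✗
acct=K41: ✗
acct=K19: ✗
acct=K94: ✗
acct=K37: ✓ → 135
acct=K96: ✗
acct=K25: ✓ → 436
acct=K54: ✗
acct=K75: ✗
balance_sum = 192 + 135 + 436 = 763
—
[plus_count: tier = 'plus' OR age_days > 1676]
acct=K63: ✗
acct=K53: ✗
acct=K51: ✗
acct=K35: ✓ → 1
acct=K89: ✓ → 1
acct=K41: ✗
acct=K19: ✗
acct=K94: ✓ → 1
acct=K37: ✓ → 1
acct=K96: ✓ → 1
acct=K25: ✓ → 1
acct=K54: ✓ → 1
acct=K75: ✗
plus_count = COUNT(1, 1, 1, 1, 1, 1, 1) = 7
—
[ca_sum: country = 'CA']
acct=K63: ✓ → 87
acct=K53: ✗
acct=K51: ✗
acct=K35: ✗
acct=K89: ✗
acct=K41: ✓ → 230
acct=K19: ✗
acct=K94: ✗
acct=K37: ✗
acct=K96: ✗
acct=K25: ✗
acct=K54: ✓ → 412
acct=K75: ✓ → 311
ca_sum = 87 + 230 + 412 + 311 = 1040

balance_sum=763, plus_count=7, ca_sum=1040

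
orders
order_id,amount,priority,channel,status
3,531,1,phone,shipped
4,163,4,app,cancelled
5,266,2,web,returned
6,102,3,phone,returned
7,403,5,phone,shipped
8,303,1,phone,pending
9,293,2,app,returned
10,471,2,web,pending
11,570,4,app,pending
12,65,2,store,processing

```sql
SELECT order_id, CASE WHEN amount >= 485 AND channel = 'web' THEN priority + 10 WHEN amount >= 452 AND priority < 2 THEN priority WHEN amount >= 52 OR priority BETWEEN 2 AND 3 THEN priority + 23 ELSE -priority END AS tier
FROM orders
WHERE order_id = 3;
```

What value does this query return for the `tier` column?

1

order_id = 3: amount=531, priority=1, channel=phone, status=shipped.
amount >= 485 AND channel = 'web' → false
amount >= 452 AND priority < 2 → true → 1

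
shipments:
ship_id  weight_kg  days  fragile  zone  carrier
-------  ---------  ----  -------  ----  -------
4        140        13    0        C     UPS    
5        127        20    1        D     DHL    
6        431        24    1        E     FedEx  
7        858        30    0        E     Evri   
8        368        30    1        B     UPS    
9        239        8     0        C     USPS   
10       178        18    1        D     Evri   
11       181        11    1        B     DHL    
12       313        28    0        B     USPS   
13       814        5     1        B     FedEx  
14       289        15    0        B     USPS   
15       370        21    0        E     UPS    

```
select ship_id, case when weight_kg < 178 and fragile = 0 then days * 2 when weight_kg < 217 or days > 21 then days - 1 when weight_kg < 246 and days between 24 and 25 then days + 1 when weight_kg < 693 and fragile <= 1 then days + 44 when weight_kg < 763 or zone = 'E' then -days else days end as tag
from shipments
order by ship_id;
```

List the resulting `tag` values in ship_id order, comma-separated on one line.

ship_id=4: weight_kg < 178 and fragile = 0 → 26
ship_id=5: weight_kg < 217 or days > 21 → 19
ship_id=6: weight_kg < 217 or days > 21 → 23
ship_id=7: weight_kg < 217 or days > 21 → 29
ship_id=8: weight_kg < 217 or days > 21 → 29
ship_id=9: weight_kg < 693 and fragile <= 1 → 52
ship_id=10: weight_kg < 217 or days > 21 → 17
ship_id=11: weight_kg < 217 or days > 21 → 10
ship_id=12: weight_kg < 217 or days > 21 → 27
ship_id=13: ELSE → 5
ship_id=14: weight_kg < 693 and fragile <= 1 → 59
ship_id=15: weight_kg < 693 and fragile <= 1 → 65

26, 19, 23, 29, 29, 52, 17, 10, 27, 5, 59, 65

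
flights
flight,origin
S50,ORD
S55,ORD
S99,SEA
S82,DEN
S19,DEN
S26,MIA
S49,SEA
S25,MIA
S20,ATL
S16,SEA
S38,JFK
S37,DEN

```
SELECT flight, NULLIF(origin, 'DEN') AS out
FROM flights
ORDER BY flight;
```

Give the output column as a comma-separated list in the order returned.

flight=S16: origin=SEA vs DEN: differ → SEA
flight=S19: origin=DEN vs DEN: equal → NULL
flight=S20: origin=ATL vs DEN: differ → ATL
flight=S25: origin=MIA vs DEN: differ → MIA
flight=S26: origin=MIA vs DEN: differ → MIA
flight=S37: origin=DEN vs DEN: equal → NULL
flight=S38: origin=JFK vs DEN: differ → JFK
flight=S49: origin=SEA vs DEN: differ → SEA
flight=S50: origin=ORD vs DEN: differ → ORD
flight=S55: origin=ORD vs DEN: differ → ORD
flight=S82: origin=DEN vs DEN: equal → NULL
flight=S99: origin=SEA vs DEN: differ → SEA

SEA, NULL, ATL, MIA, MIA, NULL, JFK, SEA, ORD, ORD, NULL, SEA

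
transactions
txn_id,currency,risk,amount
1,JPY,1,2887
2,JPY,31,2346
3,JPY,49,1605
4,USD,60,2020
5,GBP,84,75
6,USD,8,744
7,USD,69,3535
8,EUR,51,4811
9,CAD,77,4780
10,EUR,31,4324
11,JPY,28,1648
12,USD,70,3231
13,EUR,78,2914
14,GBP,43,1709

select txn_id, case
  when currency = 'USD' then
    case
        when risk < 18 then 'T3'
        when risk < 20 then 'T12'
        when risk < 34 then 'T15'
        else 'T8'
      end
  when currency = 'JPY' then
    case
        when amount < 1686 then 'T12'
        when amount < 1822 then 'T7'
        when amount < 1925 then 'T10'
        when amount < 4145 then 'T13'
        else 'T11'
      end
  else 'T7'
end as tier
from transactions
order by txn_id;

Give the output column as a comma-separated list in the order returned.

T13, T13, T12, T8, T7, T3, T8, T7, T7, T7, T12, T8, T7, T7

txn_id=1: currency='JPY' → inner[amount < 4145] → T13
txn_id=2: currency='JPY' → inner[amount < 4145] → T13
txn_id=3: currency='JPY' → inner[amount < 1686] → T12
txn_id=4: currency='USD' → inner[ELSE] → T8
txn_id=5: currency='GBP' → outer ELSE → T7
txn_id=6: currency='USD' → inner[risk < 18] → T3
txn_id=7: currency='USD' → inner[ELSE] → T8
txn_id=8: currency='EUR' → outer ELSE → T7
txn_id=9: currency='CAD' → outer ELSE → T7
txn_id=10: currency='EUR' → outer ELSE → T7
txn_id=11: currency='JPY' → inner[amount < 1686] → T12
txn_id=12: currency='USD' → inner[ELSE] → T8
txn_id=13: currency='EUR' → outer ELSE → T7
txn_id=14: currency='GBP' → outer ELSE → T7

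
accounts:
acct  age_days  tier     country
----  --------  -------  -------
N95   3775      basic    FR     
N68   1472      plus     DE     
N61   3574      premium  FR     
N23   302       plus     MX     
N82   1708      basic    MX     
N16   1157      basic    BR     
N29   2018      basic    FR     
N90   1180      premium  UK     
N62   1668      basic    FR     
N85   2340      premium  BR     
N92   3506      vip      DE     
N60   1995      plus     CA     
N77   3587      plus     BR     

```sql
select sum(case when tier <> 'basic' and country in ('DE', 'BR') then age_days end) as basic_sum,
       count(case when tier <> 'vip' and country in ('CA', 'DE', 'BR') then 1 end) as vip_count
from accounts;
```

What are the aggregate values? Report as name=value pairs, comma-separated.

[basic_sum: tier <> 'basic' and country in ('DE', 'BR')]
acct=N95: ✗
acct=N68: ✓ → 1472
acct=N61: ✗
acct=N23: ✗
acct=N82: ✗
acct=N16: ✗
acct=N29: ✗
acct=N90: ✗
acct=N62: ✗
acct=N85: ✓ → 2340
acct=N92: ✓ → 3506
acct=N60: ✗
acct=N77: ✓ → 3587
basic_sum = 1472 + 2340 + 3506 + 3587 = 10905
—
[vip_count: tier <> 'vip' and country in ('CA', 'DE', 'BR')]
acct=N95: ✗
acct=N68: ✓ → 1
acct=N61: ✗
acct=N23: ✗
acct=N82: ✗
acct=N16: ✓ → 1
acct=N29: ✗
acct=N90: ✗
acct=N62: ✗
acct=N85: ✓ → 1
acct=N92: ✗
acct=N60: ✓ → 1
acct=N77: ✓ → 1
vip_count = COUNT(1, 1, 1, 1, 1) = 5

basic_sum=10905, vip_count=5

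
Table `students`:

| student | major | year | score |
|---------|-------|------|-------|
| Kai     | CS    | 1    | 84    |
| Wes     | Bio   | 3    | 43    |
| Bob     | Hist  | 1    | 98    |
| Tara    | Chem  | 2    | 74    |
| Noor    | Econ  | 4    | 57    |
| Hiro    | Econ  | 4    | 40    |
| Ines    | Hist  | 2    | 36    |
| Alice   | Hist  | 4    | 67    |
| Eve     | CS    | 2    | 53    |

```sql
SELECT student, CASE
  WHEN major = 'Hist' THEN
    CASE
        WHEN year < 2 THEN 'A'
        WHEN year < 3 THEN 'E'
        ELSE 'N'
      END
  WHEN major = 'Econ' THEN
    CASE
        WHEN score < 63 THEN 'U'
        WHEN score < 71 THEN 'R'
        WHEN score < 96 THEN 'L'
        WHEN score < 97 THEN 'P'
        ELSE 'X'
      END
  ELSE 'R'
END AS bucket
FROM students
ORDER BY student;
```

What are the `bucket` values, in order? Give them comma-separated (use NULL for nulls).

N, A, R, U, E, R, U, R, R

student=Alice: major='Hist' → inner[ELSE] → N
student=Bob: major='Hist' → inner[year < 2] → A
student=Eve: major='CS' → outer ELSE → R
student=Hiro: major='Econ' → inner[score < 63] → U
student=Ines: major='Hist' → inner[year < 3] → E
student=Kai: major='CS' → outer ELSE → R
student=Noor: major='Econ' → inner[score < 63] → U
student=Tara: major='Chem' → outer ELSE → R
student=Wes: major='Bio' → outer ELSE → R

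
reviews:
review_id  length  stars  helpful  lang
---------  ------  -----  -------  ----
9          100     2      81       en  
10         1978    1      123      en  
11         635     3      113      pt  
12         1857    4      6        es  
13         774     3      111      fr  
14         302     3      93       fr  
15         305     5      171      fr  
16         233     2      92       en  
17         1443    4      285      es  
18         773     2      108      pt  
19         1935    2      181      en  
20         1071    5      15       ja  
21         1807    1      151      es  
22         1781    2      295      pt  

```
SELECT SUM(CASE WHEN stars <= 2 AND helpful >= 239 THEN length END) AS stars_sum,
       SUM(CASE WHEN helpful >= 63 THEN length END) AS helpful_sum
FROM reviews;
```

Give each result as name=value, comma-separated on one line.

stars_sum=1781, helpful_sum=12066

[stars_sum: stars <= 2 AND helpful >= 239]
review_id=9: ✗
review_id=10: ✗
review_id=11: ✗
review_id=12: ✗
review_id=13: ✗
review_id=14: ✗
review_id=15: ✗
review_id=16: ✗
review_id=17: ✗
review_id=18: ✗
review_id=19: ✗
review_id=20: ✗
review_id=21: ✗
review_id=22: ✓ → 1781
stars_sum = 1781
—
[helpful_sum: helpful >= 63]
review_id=9: ✓ → 100
review_id=10: ✓ → 1978
review_id=11: ✓ → 635
review_id=12: ✗
review_id=13: ✓ → 774
review_id=14: ✓ → 302
review_id=15: ✓ → 305
review_id=16: ✓ → 233
review_id=17: ✓ → 1443
review_id=18: ✓ → 773
review_id=19: ✓ → 1935
review_id=20: ✗
review_id=21: ✓ → 1807
review_id=22: ✓ → 1781
helpful_sum = 100 + 1978 + 635 + 774 + 302 + 305 + 233 + 1443 + 773 + 1935 + 1807 + 1781 = 12066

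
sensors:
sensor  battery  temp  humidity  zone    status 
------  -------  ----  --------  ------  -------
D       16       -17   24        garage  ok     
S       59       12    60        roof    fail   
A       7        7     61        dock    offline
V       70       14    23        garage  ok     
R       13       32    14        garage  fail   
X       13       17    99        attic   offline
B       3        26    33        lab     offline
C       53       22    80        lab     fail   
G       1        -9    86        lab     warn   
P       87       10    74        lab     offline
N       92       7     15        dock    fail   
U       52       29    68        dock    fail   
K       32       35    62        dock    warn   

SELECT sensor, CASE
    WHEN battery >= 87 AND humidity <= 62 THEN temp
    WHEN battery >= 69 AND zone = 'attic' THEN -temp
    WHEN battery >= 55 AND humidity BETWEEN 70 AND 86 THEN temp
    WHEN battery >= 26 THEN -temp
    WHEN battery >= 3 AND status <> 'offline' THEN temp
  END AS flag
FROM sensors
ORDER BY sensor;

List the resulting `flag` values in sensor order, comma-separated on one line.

sensor=A: (no match → NULL) → NULL
sensor=B: (no match → NULL) → NULL
sensor=C: battery >= 26 → -22
sensor=D: battery >= 3 AND status <> 'offline' → -17
sensor=G: (no match → NULL) → NULL
sensor=K: battery >= 26 → -35
sensor=N: battery >= 87 AND humidity <= 62 → 7
sensor=P: battery >= 55 AND humidity BETWEEN 70 AND 86 → 10
sensor=R: battery >= 3 AND status <> 'offline' → 32
sensor=S: battery >= 26 → -12
sensor=U: battery >= 26 → -29
sensor=V: battery >= 26 → -14
sensor=X: (no match → NULL) → NULL

NULL, NULL, -22, -17, NULL, -35, 7, 10, 32, -12, -29, -14, NULL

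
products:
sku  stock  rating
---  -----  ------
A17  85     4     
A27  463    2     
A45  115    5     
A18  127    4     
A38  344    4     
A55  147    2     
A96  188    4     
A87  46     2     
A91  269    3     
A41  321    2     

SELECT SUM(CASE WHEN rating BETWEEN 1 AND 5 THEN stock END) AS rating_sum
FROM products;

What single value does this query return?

2105

sku=A17: ✓ → 85
sku=A27: ✓ → 463
sku=A45: ✓ → 115
sku=A18: ✓ → 127
sku=A38: ✓ → 344
sku=A55: ✓ → 147
sku=A96: ✓ → 188
sku=A87: ✓ → 46
sku=A91: ✓ → 269
sku=A41: ✓ → 321
rating_sum = 85 + 463 + 115 + 127 + 344 + 147 + 188 + 46 + 269 + 321 = 2105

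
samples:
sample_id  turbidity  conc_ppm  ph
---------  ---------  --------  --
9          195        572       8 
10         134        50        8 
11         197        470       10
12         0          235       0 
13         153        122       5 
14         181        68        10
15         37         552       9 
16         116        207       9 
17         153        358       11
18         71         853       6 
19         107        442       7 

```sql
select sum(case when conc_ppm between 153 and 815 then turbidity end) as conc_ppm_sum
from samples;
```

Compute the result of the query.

805

sample_id=9: ✓ → 195
sample_id=10: ✗
sample_id=11: ✓ → 197
sample_id=12: ✓ → 0
sample_id=13: ✗
sample_id=14: ✗
sample_id=15: ✓ → 37
sample_id=16: ✓ → 116
sample_id=17: ✓ → 153
sample_id=18: ✗
sample_id=19: ✓ → 107
conc_ppm_sum = 195 + 197 + 37 + 116 + 153 + 107 = 805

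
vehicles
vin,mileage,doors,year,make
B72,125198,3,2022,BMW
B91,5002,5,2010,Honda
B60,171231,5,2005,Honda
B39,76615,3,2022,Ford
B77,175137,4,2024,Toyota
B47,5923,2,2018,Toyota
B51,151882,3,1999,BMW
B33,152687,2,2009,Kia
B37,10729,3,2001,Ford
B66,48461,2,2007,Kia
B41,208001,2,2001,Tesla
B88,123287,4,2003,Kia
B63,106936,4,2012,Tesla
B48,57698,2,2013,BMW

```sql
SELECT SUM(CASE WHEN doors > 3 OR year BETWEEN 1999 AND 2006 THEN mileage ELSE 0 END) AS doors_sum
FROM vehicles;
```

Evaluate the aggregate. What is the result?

vin=B72: ✗
vin=B91: ✓ → 5002
vin=B60: ✓ → 171231
vin=B39: ✗
vin=B77: ✓ → 175137
vin=B47: ✗
vin=B51: ✓ → 151882
vin=B33: ✗
vin=B37: ✓ → 10729
vin=B66: ✗
vin=B41: ✓ → 208001
vin=B88: ✓ → 123287
vin=B63: ✓ → 106936
vin=B48: ✗
doors_sum = 5002 + 171231 + 175137 + 151882 + 10729 + 208001 + 123287 + 106936 = 952205

952205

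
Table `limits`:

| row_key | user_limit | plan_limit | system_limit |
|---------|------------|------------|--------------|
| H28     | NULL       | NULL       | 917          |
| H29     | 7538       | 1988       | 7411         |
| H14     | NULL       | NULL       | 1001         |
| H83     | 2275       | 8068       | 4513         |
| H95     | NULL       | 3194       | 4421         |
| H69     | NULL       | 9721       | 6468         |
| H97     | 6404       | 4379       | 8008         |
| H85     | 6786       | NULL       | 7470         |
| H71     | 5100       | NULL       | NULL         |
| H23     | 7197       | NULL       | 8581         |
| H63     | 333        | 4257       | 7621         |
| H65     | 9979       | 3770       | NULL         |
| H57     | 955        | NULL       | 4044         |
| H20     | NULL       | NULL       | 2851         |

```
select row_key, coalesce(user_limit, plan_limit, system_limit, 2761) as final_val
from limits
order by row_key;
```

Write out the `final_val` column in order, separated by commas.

row_key=H14: user_limit=NULL, plan_limit=NULL, system_limit=1001 → 1001
row_key=H20: user_limit=NULL, plan_limit=NULL, system_limit=2851 → 2851
row_key=H23: user_limit=7197 → 7197
row_key=H28: user_limit=NULL, plan_limit=NULL, system_limit=917 → 917
row_key=H29: user_limit=7538 → 7538
row_key=H57: user_limit=955 → 955
row_key=H63: user_limit=333 → 333
row_key=H65: user_limit=9979 → 9979
row_key=H69: user_limit=NULL, plan_limit=9721 → 9721
row_key=H71: user_limit=5100 → 5100
row_key=H83: user_limit=2275 → 2275
row_key=H85: user_limit=6786 → 6786
row_key=H95: user_limit=NULL, plan_limit=3194 → 3194
row_key=H97: user_limit=6404 → 6404

1001, 2851, 7197, 917, 7538, 955, 333, 9979, 9721, 5100, 2275, 6786, 3194, 6404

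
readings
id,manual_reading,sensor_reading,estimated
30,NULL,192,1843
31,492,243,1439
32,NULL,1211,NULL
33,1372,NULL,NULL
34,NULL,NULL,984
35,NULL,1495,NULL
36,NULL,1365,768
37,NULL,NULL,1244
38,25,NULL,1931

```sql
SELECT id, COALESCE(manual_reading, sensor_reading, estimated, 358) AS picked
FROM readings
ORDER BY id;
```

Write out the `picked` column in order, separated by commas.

id=30: manual_reading=NULL, sensor_reading=192 → 192
id=31: manual_reading=492 → 492
id=32: manual_reading=NULL, sensor_reading=1211 → 1211
id=33: manual_reading=1372 → 1372
id=34: manual_reading=NULL, sensor_reading=NULL, estimated=984 → 984
id=35: manual_reading=NULL, sensor_reading=1495 → 1495
id=36: manual_reading=NULL, sensor_reading=1365 → 1365
id=37: manual_reading=NULL, sensor_reading=NULL, estimated=1244 → 1244
id=38: manual_reading=25 → 25

192, 492, 1211, 1372, 984, 1495, 1365, 1244, 25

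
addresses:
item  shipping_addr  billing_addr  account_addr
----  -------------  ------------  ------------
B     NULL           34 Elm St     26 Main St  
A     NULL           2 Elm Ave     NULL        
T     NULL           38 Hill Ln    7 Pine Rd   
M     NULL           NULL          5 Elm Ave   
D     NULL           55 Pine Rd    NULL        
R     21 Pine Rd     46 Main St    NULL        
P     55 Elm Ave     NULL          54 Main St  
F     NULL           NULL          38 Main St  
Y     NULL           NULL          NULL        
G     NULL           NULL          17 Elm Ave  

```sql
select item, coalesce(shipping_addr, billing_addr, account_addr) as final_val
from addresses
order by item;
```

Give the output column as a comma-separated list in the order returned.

item=A: shipping_addr=NULL, billing_addr=2 Elm Ave → 2 Elm Ave
item=B: shipping_addr=NULL, billing_addr=34 Elm St → 34 Elm St
item=D: shipping_addr=NULL, billing_addr=55 Pine Rd → 55 Pine Rd
item=F: shipping_addr=NULL, billing_addr=NULL, account_addr=38 Main St → 38 Main St
item=G: shipping_addr=NULL, billing_addr=NULL, account_addr=17 Elm Ave → 17 Elm Ave
item=M: shipping_addr=NULL, billing_addr=NULL, account_addr=5 Elm Ave → 5 Elm Ave
item=P: shipping_addr=55 Elm Ave → 55 Elm Ave
item=R: shipping_addr=21 Pine Rd → 21 Pine Rd
item=T: shipping_addr=NULL, billing_addr=38 Hill Ln → 38 Hill Ln
item=Y: shipping_addr=NULL, billing_addr=NULL, account_addr=NULL (all NULL) → NULL

2 Elm Ave, 34 Elm St, 55 Pine Rd, 38 Main St, 17 Elm Ave, 5 Elm Ave, 55 Elm Ave, 21 Pine Rd, 38 Hill Ln, NULL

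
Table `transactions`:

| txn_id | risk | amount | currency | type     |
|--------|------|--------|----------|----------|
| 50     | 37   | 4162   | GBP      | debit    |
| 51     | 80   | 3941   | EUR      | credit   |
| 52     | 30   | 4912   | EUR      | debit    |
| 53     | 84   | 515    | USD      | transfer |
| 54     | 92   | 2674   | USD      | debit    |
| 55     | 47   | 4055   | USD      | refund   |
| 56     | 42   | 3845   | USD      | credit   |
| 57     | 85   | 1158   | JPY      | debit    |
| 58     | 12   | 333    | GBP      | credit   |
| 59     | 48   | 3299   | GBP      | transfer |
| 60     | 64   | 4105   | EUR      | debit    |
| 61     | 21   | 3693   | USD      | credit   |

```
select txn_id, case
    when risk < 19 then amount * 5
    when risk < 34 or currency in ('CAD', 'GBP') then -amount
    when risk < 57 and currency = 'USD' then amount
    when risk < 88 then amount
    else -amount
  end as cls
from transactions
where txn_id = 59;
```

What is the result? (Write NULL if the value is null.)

txn_id = 59: risk=48, amount=3299, currency=GBP, type=transfer.
risk < 19 → false
risk < 34 or currency in ('CAD', 'GBP') → true → -3299

-3299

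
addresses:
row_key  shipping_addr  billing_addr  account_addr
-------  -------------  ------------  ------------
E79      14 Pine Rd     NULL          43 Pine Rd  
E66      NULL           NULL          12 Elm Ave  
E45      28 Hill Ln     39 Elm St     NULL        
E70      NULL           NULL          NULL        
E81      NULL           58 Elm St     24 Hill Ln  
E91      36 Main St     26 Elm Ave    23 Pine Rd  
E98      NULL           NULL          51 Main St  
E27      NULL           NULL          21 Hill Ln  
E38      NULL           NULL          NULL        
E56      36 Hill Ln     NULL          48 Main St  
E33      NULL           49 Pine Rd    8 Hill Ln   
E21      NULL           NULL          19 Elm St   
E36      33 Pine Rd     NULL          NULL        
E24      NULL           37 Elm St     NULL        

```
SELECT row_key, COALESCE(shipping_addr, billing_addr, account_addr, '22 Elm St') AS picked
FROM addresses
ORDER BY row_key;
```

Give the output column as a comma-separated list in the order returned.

19 Elm St, 37 Elm St, 21 Hill Ln, 49 Pine Rd, 33 Pine Rd, 22 Elm St, 28 Hill Ln, 36 Hill Ln, 12 Elm Ave, 22 Elm St, 14 Pine Rd, 58 Elm St, 36 Main St, 51 Main St

row_key=E21: shipping_addr=NULL, billing_addr=NULL, account_addr=19 Elm St → 19 Elm St
row_key=E24: shipping_addr=NULL, billing_addr=37 Elm St → 37 Elm St
row_key=E27: shipping_addr=NULL, billing_addr=NULL, account_addr=21 Hill Ln → 21 Hill Ln
row_key=E33: shipping_addr=NULL, billing_addr=49 Pine Rd → 49 Pine Rd
row_key=E36: shipping_addr=33 Pine Rd → 33 Pine Rd
row_key=E38: shipping_addr=NULL, billing_addr=NULL, account_addr=NULL, → literal 22 Elm St → 22 Elm St
row_key=E45: shipping_addr=28 Hill Ln → 28 Hill Ln
row_key=E56: shipping_addr=36 Hill Ln → 36 Hill Ln
row_key=E66: shipping_addr=NULL, billing_addr=NULL, account_addr=12 Elm Ave → 12 Elm Ave
row_key=E70: shipping_addr=NULL, billing_addr=NULL, account_addr=NULL, → literal 22 Elm St → 22 Elm St
row_key=E79: shipping_addr=14 Pine Rd → 14 Pine Rd
row_key=E81: shipping_addr=NULL, billing_addr=58 Elm St → 58 Elm St
row_key=E91: shipping_addr=36 Main St → 36 Main St
row_key=E98: shipping_addr=NULL, billing_addr=NULL, account_addr=51 Main St → 51 Main St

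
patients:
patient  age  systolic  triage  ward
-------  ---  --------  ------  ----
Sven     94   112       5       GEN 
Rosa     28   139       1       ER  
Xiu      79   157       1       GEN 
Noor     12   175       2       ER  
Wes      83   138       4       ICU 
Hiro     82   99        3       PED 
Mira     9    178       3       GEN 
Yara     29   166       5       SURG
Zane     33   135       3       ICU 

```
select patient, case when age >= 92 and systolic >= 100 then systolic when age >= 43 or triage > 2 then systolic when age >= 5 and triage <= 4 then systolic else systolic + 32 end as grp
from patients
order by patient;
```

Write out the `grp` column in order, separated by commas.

patient=Hiro: age >= 43 or triage > 2 → 99
patient=Mira: age >= 43 or triage > 2 → 178
patient=Noor: age >= 5 and triage <= 4 → 175
patient=Rosa: age >= 5 and triage <= 4 → 139
patient=Sven: age >= 92 and systolic >= 100 → 112
patient=Wes: age >= 43 or triage > 2 → 138
patient=Xiu: age >= 43 or triage > 2 → 157
patient=Yara: age >= 43 or triage > 2 → 166
patient=Zane: age >= 43 or triage > 2 → 135

99, 178, 175, 139, 112, 138, 157, 166, 135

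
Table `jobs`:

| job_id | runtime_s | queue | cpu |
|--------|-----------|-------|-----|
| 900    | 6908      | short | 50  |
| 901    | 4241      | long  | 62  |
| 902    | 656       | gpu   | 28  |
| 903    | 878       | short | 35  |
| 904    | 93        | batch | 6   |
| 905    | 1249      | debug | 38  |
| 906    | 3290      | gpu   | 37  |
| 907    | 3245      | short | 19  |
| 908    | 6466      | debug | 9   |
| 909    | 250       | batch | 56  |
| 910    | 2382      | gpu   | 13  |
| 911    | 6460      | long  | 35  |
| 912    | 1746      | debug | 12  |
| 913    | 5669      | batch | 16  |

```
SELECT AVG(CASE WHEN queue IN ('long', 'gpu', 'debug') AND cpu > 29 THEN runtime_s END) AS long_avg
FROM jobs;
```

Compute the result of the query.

3810

job_id=900: ✗
job_id=901: ✓ → 4241
job_id=902: ✗
job_id=903: ✗
job_id=904: ✗
job_id=905: ✓ → 1249
job_id=906: ✓ → 3290
job_id=907: ✗
job_id=908: ✗
job_id=909: ✗
job_id=910: ✗
job_id=911: ✓ → 6460
job_id=912: ✗
job_id=913: ✗
long_avg = (4241 + 1249 + 3290 + 6460) / 4 = 3810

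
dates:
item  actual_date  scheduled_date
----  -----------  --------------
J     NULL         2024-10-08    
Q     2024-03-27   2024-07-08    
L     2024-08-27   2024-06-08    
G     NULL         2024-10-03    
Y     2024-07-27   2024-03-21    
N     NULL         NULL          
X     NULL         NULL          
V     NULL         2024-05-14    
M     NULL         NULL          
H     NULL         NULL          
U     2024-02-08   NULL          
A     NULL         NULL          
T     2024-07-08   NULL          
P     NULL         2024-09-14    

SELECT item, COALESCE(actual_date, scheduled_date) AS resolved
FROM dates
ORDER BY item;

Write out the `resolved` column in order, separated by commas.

NULL, 2024-10-03, NULL, 2024-10-08, 2024-08-27, NULL, NULL, 2024-09-14, 2024-03-27, 2024-07-08, 2024-02-08, 2024-05-14, NULL, 2024-07-27

item=A: actual_date=NULL, scheduled_date=NULL (all NULL) → NULL
item=G: actual_date=NULL, scheduled_date=2024-10-03 → 2024-10-03
item=H: actual_date=NULL, scheduled_date=NULL (all NULL) → NULL
item=J: actual_date=NULL, scheduled_date=2024-10-08 → 2024-10-08
item=L: actual_date=2024-08-27 → 2024-08-27
item=M: actual_date=NULL, scheduled_date=NULL (all NULL) → NULL
item=N: actual_date=NULL, scheduled_date=NULL (all NULL) → NULL
item=P: actual_date=NULL, scheduled_date=2024-09-14 → 2024-09-14
item=Q: actual_date=2024-03-27 → 2024-03-27
item=T: actual_date=2024-07-08 → 2024-07-08
item=U: actual_date=2024-02-08 → 2024-02-08
item=V: actual_date=NULL, scheduled_date=2024-05-14 → 2024-05-14
item=X: actual_date=NULL, scheduled_date=NULL (all NULL) → NULL
item=Y: actual_date=2024-07-27 → 2024-07-27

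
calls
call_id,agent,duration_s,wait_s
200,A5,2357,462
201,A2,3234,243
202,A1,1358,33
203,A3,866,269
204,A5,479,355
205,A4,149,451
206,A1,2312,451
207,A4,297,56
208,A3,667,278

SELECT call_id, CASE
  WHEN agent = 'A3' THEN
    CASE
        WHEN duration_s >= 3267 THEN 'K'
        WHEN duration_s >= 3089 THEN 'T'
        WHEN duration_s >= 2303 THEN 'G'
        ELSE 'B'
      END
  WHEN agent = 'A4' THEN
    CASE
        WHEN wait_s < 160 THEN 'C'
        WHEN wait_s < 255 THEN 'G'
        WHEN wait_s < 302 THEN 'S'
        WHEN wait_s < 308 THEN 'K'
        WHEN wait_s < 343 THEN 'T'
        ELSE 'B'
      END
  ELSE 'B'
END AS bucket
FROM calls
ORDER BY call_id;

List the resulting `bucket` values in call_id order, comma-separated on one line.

B, B, B, B, B, B, B, C, B

call_id=200: agent='A5' → outer ELSE → B
call_id=201: agent='A2' → outer ELSE → B
call_id=202: agent='A1' → outer ELSE → B
call_id=203: agent='A3' → inner[ELSE] → B
call_id=204: agent='A5' → outer ELSE → B
call_id=205: agent='A4' → inner[ELSE] → B
call_id=206: agent='A1' → outer ELSE → B
call_id=207: agent='A4' → inner[wait_s < 160] → C
call_id=208: agent='A3' → inner[ELSE] → B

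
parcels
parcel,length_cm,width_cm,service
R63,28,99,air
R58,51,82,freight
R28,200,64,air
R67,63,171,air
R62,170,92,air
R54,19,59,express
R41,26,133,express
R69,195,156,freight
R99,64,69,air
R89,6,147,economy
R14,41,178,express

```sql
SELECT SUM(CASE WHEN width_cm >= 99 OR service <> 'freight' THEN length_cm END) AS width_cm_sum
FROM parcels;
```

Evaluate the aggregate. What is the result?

812

parcel=R63: ✓ → 28
parcel=R58: ✗
parcel=R28: ✓ → 200
parcel=R67: ✓ → 63
parcel=R62: ✓ → 170
parcel=R54: ✓ → 19
parcel=R41: ✓ → 26
parcel=R69: ✓ → 195
parcel=R99: ✓ → 64
parcel=R89: ✓ → 6
parcel=R14: ✓ → 41
width_cm_sum = 28 + 200 + 63 + 170 + 19 + 26 + 195 + 64 + 6 + 41 = 812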